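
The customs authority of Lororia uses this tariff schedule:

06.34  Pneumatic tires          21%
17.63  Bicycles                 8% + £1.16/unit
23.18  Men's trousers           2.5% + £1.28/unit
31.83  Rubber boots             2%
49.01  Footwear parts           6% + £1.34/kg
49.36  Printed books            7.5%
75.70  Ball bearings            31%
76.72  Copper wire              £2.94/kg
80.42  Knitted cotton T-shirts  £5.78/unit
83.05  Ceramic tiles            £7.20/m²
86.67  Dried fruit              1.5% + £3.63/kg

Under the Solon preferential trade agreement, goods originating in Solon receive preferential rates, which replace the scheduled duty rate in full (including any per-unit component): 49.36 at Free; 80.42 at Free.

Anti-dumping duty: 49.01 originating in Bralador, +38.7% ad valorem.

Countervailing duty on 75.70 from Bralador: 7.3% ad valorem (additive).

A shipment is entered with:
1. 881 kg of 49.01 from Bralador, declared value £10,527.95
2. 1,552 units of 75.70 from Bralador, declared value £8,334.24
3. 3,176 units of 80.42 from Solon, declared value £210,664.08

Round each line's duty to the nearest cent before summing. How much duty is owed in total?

£9,078.54

Line 1 (49.01, Bralador, 881 kg, £10,527.95):
Base rate for 49.01 is 6% + £1.34/kg.
Additional duty on 49.01 from Bralador: +38.7%. Applied ad valorem rate: 6% + 38.7% = 44.7%.
Duty = £10,527.95 × 44.7% + 881 × £1.34 = £5,886.53.
Line 2 (75.70, Bralador, 1,552 units, £8,334.24):
Base rate for 75.70 is 31%.
Additional duty on 75.70 from Bralador: +7.3%. Applied ad valorem rate: 31% + 7.3% = 38.3%.
Duty = £8,334.24 × 38.3% = £3,192.01.
Line 3 (80.42, Solon, 3,176 units, £210,664.08):
Base rate for 80.42 is £5.78/unit.
Origin Solon qualifies under the Lororia–Solon agreement and 80.42 is covered: preferential rate Free applies instead.
Duty = £210,664.08 × 0% = £0.00.
Total = £5,886.53 + £3,192.01 + £0.00 = £9,078.54.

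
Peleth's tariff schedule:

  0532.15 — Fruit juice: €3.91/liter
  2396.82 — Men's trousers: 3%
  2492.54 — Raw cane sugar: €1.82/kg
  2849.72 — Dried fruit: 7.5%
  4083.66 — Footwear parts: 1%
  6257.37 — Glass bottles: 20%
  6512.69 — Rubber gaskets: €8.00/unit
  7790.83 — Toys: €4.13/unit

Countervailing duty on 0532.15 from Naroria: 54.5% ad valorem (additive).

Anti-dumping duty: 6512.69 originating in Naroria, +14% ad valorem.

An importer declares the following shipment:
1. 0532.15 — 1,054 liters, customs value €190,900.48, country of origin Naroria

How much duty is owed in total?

€108,161.90

Line 1 (0532.15, Naroria, 1,054 liters, €190,900.48):
Base rate for 0532.15 is €3.91/liter.
Additional duty on 0532.15 from Naroria: +54.5% ad valorem. Applied ad valorem rate = 54.5%.
Duty = €190,900.48 × 54.5% + 1,054 × €3.91 = €108,161.90.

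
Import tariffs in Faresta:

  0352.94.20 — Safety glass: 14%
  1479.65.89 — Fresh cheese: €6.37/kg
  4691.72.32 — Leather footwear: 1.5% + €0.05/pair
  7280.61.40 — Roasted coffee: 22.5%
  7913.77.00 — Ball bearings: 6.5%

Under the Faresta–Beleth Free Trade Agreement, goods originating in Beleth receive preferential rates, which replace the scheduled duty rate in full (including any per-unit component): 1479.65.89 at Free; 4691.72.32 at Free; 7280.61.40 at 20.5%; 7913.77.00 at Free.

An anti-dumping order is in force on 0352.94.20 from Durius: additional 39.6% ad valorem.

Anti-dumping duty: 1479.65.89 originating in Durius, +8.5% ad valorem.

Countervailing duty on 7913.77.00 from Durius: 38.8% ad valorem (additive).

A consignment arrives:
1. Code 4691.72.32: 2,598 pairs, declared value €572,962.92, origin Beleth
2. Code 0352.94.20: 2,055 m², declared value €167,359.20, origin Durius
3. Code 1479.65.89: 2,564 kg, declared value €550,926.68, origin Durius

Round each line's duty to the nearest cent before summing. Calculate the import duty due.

Line 1 (4691.72.32, Beleth, 2,598 pairs, €572,962.92):
Base rate for 4691.72.32 is 1.5% + €0.05/pair.
Origin Beleth qualifies under the Faresta–Beleth agreement and 4691.72.32 is covered: preferential rate Free applies instead.
Duty = €572,962.92 × 0% = €0.00.
Line 2 (0352.94.20, Durius, 2,055 m², €167,359.20):
Base rate for 0352.94.20 is 14%.
Additional duty on 0352.94.20 from Durius: +39.6%. Applied ad valorem rate: 14% + 39.6% = 53.6%.
Duty = €167,359.20 × 53.6% = €89,704.53.
Line 3 (1479.65.89, Durius, 2,564 kg, €550,926.68):
Base rate for 1479.65.89 is €6.37/kg.
1479.65.89 has an FTA preferential rate, but origin Durius is not Beleth; base rate stands.
Additional duty on 1479.65.89 from Durius: +8.5% ad valorem. Applied ad valorem rate = 8.5%.
Duty = €550,926.68 × 8.5% + 2,564 × €6.37 = €63,161.45.
Total = €0.00 + €89,704.53 + €63,161.45 = €152,865.98.

€152,865.98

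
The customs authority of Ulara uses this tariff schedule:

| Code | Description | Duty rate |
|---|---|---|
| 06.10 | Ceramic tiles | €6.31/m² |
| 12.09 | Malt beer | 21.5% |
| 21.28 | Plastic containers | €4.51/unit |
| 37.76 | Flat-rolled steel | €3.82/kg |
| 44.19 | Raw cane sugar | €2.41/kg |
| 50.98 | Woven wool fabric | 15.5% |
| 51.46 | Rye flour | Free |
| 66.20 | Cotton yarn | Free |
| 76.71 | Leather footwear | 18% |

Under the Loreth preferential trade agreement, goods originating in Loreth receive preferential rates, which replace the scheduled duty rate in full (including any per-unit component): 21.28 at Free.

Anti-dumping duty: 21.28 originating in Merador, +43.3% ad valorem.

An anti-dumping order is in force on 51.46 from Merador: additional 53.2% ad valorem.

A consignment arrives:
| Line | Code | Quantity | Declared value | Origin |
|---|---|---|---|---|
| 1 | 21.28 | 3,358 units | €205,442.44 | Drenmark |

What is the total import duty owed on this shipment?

Line 1 (21.28, Drenmark, 3,358 units, €205,442.44):
Base rate for 21.28 is €4.51/unit.
21.28 has an FTA preferential rate, but origin Drenmark is not Loreth; base rate stands.
The additional-duty order on 21.28 targets Merador, not Drenmark; it does not apply.
Duty = 3,358 × €4.51 = €15,144.58.

€15,144.58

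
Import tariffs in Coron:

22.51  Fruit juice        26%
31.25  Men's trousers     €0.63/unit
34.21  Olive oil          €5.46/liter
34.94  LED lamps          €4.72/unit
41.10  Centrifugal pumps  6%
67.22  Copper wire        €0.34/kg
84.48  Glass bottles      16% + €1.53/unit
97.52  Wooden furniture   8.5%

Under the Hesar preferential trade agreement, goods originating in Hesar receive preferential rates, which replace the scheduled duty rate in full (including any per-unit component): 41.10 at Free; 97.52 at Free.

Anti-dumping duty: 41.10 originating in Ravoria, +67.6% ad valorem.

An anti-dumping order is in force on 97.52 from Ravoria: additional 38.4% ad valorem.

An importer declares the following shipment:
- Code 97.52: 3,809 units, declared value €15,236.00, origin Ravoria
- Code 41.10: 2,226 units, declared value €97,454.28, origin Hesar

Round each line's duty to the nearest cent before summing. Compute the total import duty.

€7,145.68

Line 1 (97.52, Ravoria, 3,809 units, €15,236.00):
Base rate for 97.52 is 8.5%.
97.52 has an FTA preferential rate, but origin Ravoria is not Hesar; base rate stands.
Additional duty on 97.52 from Ravoria: +38.4%. Applied ad valorem rate: 8.5% + 38.4% = 46.9%.
Duty = €15,236.00 × 46.9% = €7,145.68.
Line 2 (41.10, Hesar, 2,226 units, €97,454.28):
Base rate for 41.10 is 6%.
Origin Hesar qualifies under the Coron–Hesar agreement and 41.10 is covered: preferential rate Free applies instead.
The additional-duty order on 41.10 targets Ravoria, not Hesar; it does not apply.
Duty = €97,454.28 × 0% = €0.00.
Total = €7,145.68 + €0.00 = €7,145.68.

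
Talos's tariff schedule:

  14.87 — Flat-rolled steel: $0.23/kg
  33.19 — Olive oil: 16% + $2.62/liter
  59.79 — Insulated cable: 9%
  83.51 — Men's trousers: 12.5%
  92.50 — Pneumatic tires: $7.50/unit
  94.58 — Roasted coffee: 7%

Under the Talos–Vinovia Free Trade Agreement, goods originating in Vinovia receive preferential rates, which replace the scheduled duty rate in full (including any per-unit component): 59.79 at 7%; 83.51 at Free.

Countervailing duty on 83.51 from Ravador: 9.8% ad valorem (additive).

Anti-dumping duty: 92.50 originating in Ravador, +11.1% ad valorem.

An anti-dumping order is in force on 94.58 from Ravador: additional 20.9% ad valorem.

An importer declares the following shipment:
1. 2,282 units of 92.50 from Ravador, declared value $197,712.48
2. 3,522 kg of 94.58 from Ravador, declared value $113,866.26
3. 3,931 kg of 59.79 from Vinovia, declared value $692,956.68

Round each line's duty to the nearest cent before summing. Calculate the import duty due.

$119,336.75

Line 1 (92.50, Ravador, 2,282 units, $197,712.48):
Base rate for 92.50 is $7.50/unit.
Additional duty on 92.50 from Ravador: +11.1% ad valorem. Applied ad valorem rate = 11.1%.
Duty = $197,712.48 × 11.1% + 2,282 × $7.50 = $39,061.09.
Line 2 (94.58, Ravador, 3,522 kg, $113,866.26):
Base rate for 94.58 is 7%.
Additional duty on 94.58 from Ravador: +20.9%. Applied ad valorem rate: 7% + 20.9% = 27.9%.
Duty = $113,866.26 × 27.9% = $31,768.69.
Line 3 (59.79, Vinovia, 3,931 kg, $692,956.68):
Base rate for 59.79 is 9%.
Origin Vinovia qualifies under the Talos–Vinovia agreement and 59.79 is covered: preferential rate 7% applies instead.
Duty = $692,956.68 × 7% = $48,506.97.
Total = $39,061.09 + $31,768.69 + $48,506.97 = $119,336.75.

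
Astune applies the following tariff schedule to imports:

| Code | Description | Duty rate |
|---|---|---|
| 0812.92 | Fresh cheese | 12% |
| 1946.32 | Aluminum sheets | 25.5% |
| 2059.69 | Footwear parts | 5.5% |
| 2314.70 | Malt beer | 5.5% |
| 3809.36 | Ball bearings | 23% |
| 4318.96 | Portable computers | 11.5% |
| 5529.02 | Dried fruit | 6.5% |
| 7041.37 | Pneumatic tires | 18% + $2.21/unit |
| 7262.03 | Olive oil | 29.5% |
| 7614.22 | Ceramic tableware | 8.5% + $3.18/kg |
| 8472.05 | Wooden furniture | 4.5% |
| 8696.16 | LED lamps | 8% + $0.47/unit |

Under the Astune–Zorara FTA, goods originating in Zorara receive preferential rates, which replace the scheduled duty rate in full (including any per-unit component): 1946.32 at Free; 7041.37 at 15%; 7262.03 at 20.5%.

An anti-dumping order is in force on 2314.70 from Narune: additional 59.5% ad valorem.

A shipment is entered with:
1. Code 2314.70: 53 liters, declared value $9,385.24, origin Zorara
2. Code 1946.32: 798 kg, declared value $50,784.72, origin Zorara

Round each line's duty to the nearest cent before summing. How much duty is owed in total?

$516.19

Line 1 (2314.70, Zorara, 53 liters, $9,385.24):
Base rate for 2314.70 is 5.5%.
Origin Zorara is the FTA partner but 2314.70 is not on the preference list; base rate stands.
The additional-duty order on 2314.70 targets Narune, not Zorara; it does not apply.
Duty = $9,385.24 × 5.5% = $516.19.
Line 2 (1946.32, Zorara, 798 kg, $50,784.72):
Base rate for 1946.32 is 25.5%.
Origin Zorara qualifies under the Astune–Zorara agreement and 1946.32 is covered: preferential rate Free applies instead.
Duty = $50,784.72 × 0% = $0.00.
Total = $516.19 + $0.00 = $516.19.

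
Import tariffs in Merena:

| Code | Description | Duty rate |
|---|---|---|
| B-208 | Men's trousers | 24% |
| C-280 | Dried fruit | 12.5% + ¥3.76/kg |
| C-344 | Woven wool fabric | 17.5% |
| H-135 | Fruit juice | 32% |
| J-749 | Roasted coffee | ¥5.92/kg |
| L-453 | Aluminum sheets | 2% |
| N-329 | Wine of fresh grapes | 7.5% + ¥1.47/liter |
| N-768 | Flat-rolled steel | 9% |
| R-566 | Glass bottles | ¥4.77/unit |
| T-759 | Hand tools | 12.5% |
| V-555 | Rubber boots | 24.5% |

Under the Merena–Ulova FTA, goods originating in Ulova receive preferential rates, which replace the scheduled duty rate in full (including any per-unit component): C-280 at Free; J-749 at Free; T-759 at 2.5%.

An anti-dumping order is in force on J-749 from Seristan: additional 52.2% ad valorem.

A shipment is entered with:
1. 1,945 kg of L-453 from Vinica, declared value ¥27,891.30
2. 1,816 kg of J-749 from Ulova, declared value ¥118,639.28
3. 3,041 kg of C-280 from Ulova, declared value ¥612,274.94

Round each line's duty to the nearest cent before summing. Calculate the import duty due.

Line 1 (L-453, Vinica, 1,945 kg, ¥27,891.30):
Base rate for L-453 is 2%.
Duty = ¥27,891.30 × 2% = ¥557.83.
Line 2 (J-749, Ulova, 1,816 kg, ¥118,639.28):
Base rate for J-749 is ¥5.92/kg.
Origin Ulova qualifies under the Merena–Ulova agreement and J-749 is covered: preferential rate Free applies instead.
The additional-duty order on J-749 targets Seristan, not Ulova; it does not apply.
Duty = ¥118,639.28 × 0% = ¥0.00.
Line 3 (C-280, Ulova, 3,041 kg, ¥612,274.94):
Base rate for C-280 is 12.5% + ¥3.76/kg.
Origin Ulova qualifies under the Merena–Ulova agreement and C-280 is covered: preferential rate Free applies instead.
Duty = ¥612,274.94 × 0% = ¥0.00.
Total = ¥557.83 + ¥0.00 + ¥0.00 = ¥557.83.

¥557.83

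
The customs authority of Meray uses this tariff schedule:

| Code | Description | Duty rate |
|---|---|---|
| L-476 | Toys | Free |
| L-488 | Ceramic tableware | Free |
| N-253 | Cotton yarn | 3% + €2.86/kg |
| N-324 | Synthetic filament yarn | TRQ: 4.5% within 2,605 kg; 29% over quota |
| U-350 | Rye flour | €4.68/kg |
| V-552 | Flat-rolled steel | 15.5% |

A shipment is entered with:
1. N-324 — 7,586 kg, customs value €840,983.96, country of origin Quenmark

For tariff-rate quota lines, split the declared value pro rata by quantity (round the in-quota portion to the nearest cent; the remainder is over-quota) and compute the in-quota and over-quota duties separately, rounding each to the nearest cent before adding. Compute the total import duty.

€173,131.72

Line 1 (N-324, Quenmark, 7,586 kg, €840,983.96):
Code N-324 is under a tariff-rate quota (threshold 2,605 kg). In-quota: 2,605 kg at 4.5%; over-quota: 4,981 kg at 29%.
Pro-rata value split: in-quota = €840,983.96 × 2,605/7,586 = €288,790.30; over-quota = €840,983.96 − €288,790.30 = €552,193.66.
In-quota duty = €288,790.30 × 4.5% = €12,995.56. Over-quota duty = €552,193.66 × 29% = €160,136.16.
Line duty = €12,995.56 + €160,136.16 = €173,131.72.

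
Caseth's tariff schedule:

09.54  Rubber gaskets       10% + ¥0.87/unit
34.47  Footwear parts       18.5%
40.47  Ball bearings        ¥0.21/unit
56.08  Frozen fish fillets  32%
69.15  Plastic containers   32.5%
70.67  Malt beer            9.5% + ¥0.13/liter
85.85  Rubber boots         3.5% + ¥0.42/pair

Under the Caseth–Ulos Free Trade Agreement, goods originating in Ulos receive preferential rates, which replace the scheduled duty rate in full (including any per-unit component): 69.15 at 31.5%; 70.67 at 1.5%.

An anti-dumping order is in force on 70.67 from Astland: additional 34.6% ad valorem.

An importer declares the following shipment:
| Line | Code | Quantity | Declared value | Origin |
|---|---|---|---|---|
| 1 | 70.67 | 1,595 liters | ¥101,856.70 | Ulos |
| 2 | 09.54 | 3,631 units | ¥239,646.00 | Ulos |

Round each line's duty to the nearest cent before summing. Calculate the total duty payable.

¥28,651.42

Line 1 (70.67, Ulos, 1,595 liters, ¥101,856.70):
Base rate for 70.67 is 9.5% + ¥0.13/liter.
Origin Ulos qualifies under the Caseth–Ulos agreement and 70.67 is covered: preferential rate 1.5% applies instead.
The additional-duty order on 70.67 targets Astland, not Ulos; it does not apply.
Duty = ¥101,856.70 × 1.5% = ¥1,527.85.
Line 2 (09.54, Ulos, 3,631 units, ¥239,646.00):
Base rate for 09.54 is 10% + ¥0.87/unit.
Origin Ulos is the FTA partner but 09.54 is not on the preference list; base rate stands.
Duty = ¥239,646.00 × 10% + 3,631 × ¥0.87 = ¥27,123.57.
Total = ¥1,527.85 + ¥27,123.57 = ¥28,651.42.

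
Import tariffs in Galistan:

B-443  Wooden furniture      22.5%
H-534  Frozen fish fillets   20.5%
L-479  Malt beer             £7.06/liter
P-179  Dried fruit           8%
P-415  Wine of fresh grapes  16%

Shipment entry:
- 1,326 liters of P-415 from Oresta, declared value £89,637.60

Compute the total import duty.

Line 1 (P-415, Oresta, 1,326 liters, £89,637.60):
Base rate for P-415 is 16%.
Duty = £89,637.60 × 16% = £14,342.02.

£14,342.02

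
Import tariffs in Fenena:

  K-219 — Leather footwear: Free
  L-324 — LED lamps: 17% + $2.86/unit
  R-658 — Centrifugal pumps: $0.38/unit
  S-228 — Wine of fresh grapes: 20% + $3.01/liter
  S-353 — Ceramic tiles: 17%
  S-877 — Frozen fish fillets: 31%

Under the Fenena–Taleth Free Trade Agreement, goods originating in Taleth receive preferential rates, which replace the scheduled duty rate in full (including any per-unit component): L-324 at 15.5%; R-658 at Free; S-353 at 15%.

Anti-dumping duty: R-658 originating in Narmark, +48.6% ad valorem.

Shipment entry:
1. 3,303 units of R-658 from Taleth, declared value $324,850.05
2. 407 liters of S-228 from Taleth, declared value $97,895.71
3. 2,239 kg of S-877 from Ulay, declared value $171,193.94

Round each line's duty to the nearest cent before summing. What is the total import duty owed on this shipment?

$73,874.33

Line 1 (R-658, Taleth, 3,303 units, $324,850.05):
Base rate for R-658 is $0.38/unit.
Origin Taleth qualifies under the Fenena–Taleth agreement and R-658 is covered: preferential rate Free applies instead.
The additional-duty order on R-658 targets Narmark, not Taleth; it does not apply.
Duty = $324,850.05 × 0% = $0.00.
Line 2 (S-228, Taleth, 407 liters, $97,895.71):
Base rate for S-228 is 20% + $3.01/liter.
Origin Taleth is the FTA partner but S-228 is not on the preference list; base rate stands.
Duty = $97,895.71 × 20% + 407 × $3.01 = $20,804.21.
Line 3 (S-877, Ulay, 2,239 kg, $171,193.94):
Base rate for S-877 is 31%.
Duty = $171,193.94 × 31% = $53,070.12.
Total = $0.00 + $20,804.21 + $53,070.12 = $73,874.33.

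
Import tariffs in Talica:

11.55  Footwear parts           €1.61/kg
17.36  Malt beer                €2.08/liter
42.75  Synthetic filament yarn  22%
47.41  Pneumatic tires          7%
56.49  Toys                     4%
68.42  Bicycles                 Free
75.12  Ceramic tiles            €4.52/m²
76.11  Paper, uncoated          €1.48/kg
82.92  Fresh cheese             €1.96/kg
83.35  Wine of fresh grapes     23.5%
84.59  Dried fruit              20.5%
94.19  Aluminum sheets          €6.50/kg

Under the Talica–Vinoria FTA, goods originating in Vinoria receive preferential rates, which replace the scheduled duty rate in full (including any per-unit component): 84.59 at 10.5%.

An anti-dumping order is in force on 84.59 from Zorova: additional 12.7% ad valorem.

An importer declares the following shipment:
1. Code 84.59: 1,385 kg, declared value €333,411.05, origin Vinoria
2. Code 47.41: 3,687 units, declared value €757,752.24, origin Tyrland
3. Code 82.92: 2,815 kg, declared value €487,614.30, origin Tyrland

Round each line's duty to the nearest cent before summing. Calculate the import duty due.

Line 1 (84.59, Vinoria, 1,385 kg, €333,411.05):
Base rate for 84.59 is 20.5%.
Origin Vinoria qualifies under the Talica–Vinoria agreement and 84.59 is covered: preferential rate 10.5% applies instead.
The additional-duty order on 84.59 targets Zorova, not Vinoria; it does not apply.
Duty = €333,411.05 × 10.5% = €35,008.16.
Line 2 (47.41, Tyrland, 3,687 units, €757,752.24):
Base rate for 47.41 is 7%.
Duty = €757,752.24 × 7% = €53,042.66.
Line 3 (82.92, Tyrland, 2,815 kg, €487,614.30):
Base rate for 82.92 is €1.96/kg.
Duty = 2,815 × €1.96 = €5,517.40.
Total = €35,008.16 + €53,042.66 + €5,517.40 = €93,568.22.

€93,568.22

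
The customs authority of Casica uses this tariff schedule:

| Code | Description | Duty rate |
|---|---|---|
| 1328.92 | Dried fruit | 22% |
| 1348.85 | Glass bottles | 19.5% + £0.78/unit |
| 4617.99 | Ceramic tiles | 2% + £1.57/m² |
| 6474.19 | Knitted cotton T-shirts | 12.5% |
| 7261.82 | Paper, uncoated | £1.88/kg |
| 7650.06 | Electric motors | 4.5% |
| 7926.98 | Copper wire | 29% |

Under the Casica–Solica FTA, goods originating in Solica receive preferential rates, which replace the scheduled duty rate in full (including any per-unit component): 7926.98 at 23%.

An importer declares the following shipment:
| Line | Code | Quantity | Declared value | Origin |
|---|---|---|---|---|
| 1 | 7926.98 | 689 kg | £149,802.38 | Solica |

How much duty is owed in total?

£34,454.55

Line 1 (7926.98, Solica, 689 kg, £149,802.38):
Base rate for 7926.98 is 29%.
Origin Solica qualifies under the Casica–Solica agreement and 7926.98 is covered: preferential rate 23% applies instead.
Duty = £149,802.38 × 23% = £34,454.55.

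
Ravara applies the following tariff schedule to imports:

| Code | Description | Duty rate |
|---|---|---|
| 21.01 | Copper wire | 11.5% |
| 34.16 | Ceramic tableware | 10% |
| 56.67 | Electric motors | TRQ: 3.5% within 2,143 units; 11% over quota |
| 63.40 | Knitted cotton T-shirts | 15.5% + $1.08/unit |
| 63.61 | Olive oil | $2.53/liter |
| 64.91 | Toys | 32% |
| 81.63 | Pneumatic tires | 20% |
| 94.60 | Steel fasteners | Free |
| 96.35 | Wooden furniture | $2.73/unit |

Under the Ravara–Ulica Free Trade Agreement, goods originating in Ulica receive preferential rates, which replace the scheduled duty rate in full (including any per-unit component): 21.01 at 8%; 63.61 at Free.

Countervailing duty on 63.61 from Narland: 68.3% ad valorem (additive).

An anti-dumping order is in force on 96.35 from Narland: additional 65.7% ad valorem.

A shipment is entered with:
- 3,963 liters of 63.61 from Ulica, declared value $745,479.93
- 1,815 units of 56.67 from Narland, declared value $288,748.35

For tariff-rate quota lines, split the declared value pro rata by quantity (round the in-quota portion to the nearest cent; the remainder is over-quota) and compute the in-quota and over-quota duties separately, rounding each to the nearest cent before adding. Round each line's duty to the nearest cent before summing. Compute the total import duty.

Line 1 (63.61, Ulica, 3,963 liters, $745,479.93):
Base rate for 63.61 is $2.53/liter.
Origin Ulica qualifies under the Ravara–Ulica agreement and 63.61 is covered: preferential rate Free applies instead.
The additional-duty order on 63.61 targets Narland, not Ulica; it does not apply.
Duty = $745,479.93 × 0% = $0.00.
Line 2 (56.67, Narland, 1,815 units, $288,748.35):
Code 56.67 is under a tariff-rate quota (threshold 2,143 units). Quantity 1,815 units is within the quota, so the in-quota rate 3.5% applies to the full value.
Duty = $288,748.35 × 3.5% = $10,106.19.
Total = $0.00 + $10,106.19 = $10,106.19.

$10,106.19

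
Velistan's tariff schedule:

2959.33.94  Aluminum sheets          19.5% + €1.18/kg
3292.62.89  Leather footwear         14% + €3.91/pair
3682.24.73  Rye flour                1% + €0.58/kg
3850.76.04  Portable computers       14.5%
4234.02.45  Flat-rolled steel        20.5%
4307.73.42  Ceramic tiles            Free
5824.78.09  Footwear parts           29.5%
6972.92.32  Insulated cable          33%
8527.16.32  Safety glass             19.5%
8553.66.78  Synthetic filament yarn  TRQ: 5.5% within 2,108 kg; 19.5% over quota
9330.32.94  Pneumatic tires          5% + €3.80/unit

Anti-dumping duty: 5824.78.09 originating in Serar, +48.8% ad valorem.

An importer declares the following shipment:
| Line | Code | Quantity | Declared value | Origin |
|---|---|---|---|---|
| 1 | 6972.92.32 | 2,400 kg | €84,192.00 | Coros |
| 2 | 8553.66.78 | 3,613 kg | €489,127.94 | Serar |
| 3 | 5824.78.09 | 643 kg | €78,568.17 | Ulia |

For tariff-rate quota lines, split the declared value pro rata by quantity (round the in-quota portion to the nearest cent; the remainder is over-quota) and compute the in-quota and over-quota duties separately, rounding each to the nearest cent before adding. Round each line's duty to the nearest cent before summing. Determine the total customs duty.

€106,387.58

Line 1 (6972.92.32, Coros, 2,400 kg, €84,192.00):
Base rate for 6972.92.32 is 33%.
Duty = €84,192.00 × 33% = €27,783.36.
Line 2 (8553.66.78, Serar, 3,613 kg, €489,127.94):
Code 8553.66.78 is under a tariff-rate quota (threshold 2,108 kg). In-quota: 2,108 kg at 5.5%; over-quota: 1,505 kg at 19.5%.
Pro-rata value split: in-quota = €489,127.94 × 2,108/3,613 = €285,381.04; over-quota = €489,127.94 − €285,381.04 = €203,746.90.
In-quota duty = €285,381.04 × 5.5% = €15,695.96. Over-quota duty = €203,746.90 × 19.5% = €39,730.65.
Line duty = €15,695.96 + €39,730.65 = €55,426.61.
Line 3 (5824.78.09, Ulia, 643 kg, €78,568.17):
Base rate for 5824.78.09 is 29.5%.
The additional-duty order on 5824.78.09 targets Serar, not Ulia; it does not apply.
Duty = €78,568.17 × 29.5% = €23,177.61.
Total = €27,783.36 + €55,426.61 + €23,177.61 = €106,387.58.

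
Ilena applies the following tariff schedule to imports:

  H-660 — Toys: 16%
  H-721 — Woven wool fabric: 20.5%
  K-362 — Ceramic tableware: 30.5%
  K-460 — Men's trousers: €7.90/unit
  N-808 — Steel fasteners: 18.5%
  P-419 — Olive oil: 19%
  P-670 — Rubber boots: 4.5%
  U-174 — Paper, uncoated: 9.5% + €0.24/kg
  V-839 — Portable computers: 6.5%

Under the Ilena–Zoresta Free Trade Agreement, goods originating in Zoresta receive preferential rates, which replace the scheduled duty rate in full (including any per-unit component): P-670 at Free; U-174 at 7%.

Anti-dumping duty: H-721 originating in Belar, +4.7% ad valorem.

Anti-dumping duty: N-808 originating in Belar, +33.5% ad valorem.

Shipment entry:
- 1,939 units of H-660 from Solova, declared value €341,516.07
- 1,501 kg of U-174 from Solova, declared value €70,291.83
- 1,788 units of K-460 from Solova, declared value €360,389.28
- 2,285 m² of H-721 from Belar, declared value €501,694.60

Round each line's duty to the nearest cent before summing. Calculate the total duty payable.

€202,232.77

Line 1 (H-660, Solova, 1,939 units, €341,516.07):
Base rate for H-660 is 16%.
Duty = €341,516.07 × 16% = €54,642.57.
Line 2 (U-174, Solova, 1,501 kg, €70,291.83):
Base rate for U-174 is 9.5% + €0.24/kg.
U-174 has an FTA preferential rate, but origin Solova is not Zoresta; base rate stands.
Duty = €70,291.83 × 9.5% + 1,501 × €0.24 = €7,037.96.
Line 3 (K-460, Solova, 1,788 units, €360,389.28):
Base rate for K-460 is €7.90/unit.
Duty = 1,788 × €7.90 = €14,125.20.
Line 4 (H-721, Belar, 2,285 m², €501,694.60):
Base rate for H-721 is 20.5%.
Additional duty on H-721 from Belar: +4.7%. Applied ad valorem rate: 20.5% + 4.7% = 25.2%.
Duty = €501,694.60 × 25.2% = €126,427.04.
Total = €54,642.57 + €7,037.96 + €14,125.20 + €126,427.04 = €202,232.77.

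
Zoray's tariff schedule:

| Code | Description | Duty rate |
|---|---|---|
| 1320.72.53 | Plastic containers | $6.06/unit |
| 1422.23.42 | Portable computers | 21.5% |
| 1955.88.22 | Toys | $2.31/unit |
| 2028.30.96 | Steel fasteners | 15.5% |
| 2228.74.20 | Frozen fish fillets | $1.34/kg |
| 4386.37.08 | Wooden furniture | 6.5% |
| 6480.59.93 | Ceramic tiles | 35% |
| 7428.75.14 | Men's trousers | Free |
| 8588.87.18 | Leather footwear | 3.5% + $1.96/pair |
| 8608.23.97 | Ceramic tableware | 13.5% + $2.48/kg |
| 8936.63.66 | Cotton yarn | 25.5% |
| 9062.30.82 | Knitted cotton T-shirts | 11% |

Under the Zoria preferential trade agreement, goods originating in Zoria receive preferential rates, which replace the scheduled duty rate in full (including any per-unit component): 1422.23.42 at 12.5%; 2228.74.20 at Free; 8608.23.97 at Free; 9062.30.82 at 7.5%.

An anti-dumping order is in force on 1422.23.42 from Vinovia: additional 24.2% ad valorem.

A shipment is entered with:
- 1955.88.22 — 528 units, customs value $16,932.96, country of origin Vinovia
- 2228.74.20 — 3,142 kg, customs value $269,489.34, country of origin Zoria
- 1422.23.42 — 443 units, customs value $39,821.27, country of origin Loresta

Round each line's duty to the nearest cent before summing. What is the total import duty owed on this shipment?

Line 1 (1955.88.22, Vinovia, 528 units, $16,932.96):
Base rate for 1955.88.22 is $2.31/unit.
Duty = 528 × $2.31 = $1,219.68.
Line 2 (2228.74.20, Zoria, 3,142 kg, $269,489.34):
Base rate for 2228.74.20 is $1.34/kg.
Origin Zoria qualifies under the Zoray–Zoria agreement and 2228.74.20 is covered: preferential rate Free applies instead.
Duty = $269,489.34 × 0% = $0.00.
Line 3 (1422.23.42, Loresta, 443 units, $39,821.27):
Base rate for 1422.23.42 is 21.5%.
1422.23.42 has an FTA preferential rate, but origin Loresta is not Zoria; base rate stands.
The additional-duty order on 1422.23.42 targets Vinovia, not Loresta; it does not apply.
Duty = $39,821.27 × 21.5% = $8,561.57.
Total = $1,219.68 + $0.00 + $8,561.57 = $9,781.25.

$9,781.25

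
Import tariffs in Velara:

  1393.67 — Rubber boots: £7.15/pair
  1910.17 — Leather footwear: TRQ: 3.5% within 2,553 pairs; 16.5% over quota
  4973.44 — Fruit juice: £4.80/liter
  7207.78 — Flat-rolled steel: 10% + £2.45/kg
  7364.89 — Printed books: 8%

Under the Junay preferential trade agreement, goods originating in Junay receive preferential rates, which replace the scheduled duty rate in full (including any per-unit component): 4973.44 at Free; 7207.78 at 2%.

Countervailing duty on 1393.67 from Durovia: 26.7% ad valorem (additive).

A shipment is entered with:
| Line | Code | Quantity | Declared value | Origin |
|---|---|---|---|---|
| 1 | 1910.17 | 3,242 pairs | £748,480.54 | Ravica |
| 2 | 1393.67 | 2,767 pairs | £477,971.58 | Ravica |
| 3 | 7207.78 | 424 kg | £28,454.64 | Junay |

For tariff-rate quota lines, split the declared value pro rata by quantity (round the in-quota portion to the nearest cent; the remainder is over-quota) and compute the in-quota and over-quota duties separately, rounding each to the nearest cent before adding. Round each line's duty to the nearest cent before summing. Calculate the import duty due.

£67,228.99

Line 1 (1910.17, Ravica, 3,242 pairs, £748,480.54):
Code 1910.17 is under a tariff-rate quota (threshold 2,553 pairs). In-quota: 2,553 pairs at 3.5%; over-quota: 689 pairs at 16.5%.
Pro-rata value split: in-quota = £748,480.54 × 2,553/3,242 = £589,411.11; over-quota = £748,480.54 − £589,411.11 = £159,069.43.
In-quota duty = £589,411.11 × 3.5% = £20,629.39. Over-quota duty = £159,069.43 × 16.5% = £26,246.46.
Line duty = £20,629.39 + £26,246.46 = £46,875.85.
Line 2 (1393.67, Ravica, 2,767 pairs, £477,971.58):
Base rate for 1393.67 is £7.15/pair.
The additional-duty order on 1393.67 targets Durovia, not Ravica; it does not apply.
Duty = 2,767 × £7.15 = £19,784.05.
Line 3 (7207.78, Junay, 424 kg, £28,454.64):
Base rate for 7207.78 is 10% + £2.45/kg.
Origin Junay qualifies under the Velara–Junay agreement and 7207.78 is covered: preferential rate 2% applies instead.
Duty = £28,454.64 × 2% = £569.09.
Total = £46,875.85 + £19,784.05 + £569.09 = £67,228.99.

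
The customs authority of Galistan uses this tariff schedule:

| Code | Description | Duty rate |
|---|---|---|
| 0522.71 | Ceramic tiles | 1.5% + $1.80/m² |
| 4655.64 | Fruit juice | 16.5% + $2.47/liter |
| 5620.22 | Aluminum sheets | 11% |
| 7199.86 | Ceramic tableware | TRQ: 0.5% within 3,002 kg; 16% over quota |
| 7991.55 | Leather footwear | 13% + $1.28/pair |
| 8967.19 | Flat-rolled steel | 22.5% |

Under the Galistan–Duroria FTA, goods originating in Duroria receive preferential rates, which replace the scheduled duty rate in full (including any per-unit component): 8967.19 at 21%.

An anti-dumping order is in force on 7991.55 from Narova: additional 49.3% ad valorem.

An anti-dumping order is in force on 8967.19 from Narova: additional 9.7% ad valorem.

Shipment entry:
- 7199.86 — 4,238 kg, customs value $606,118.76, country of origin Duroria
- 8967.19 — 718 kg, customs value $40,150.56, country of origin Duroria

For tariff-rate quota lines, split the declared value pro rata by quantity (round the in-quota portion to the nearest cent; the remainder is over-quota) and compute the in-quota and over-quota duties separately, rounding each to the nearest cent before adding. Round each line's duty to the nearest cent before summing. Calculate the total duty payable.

Line 1 (7199.86, Duroria, 4,238 kg, $606,118.76):
Code 7199.86 is under a tariff-rate quota (threshold 3,002 kg). In-quota: 3,002 kg at 0.5%; over-quota: 1,236 kg at 16%.
Pro-rata value split: in-quota = $606,118.76 × 3,002/4,238 = $429,346.04; over-quota = $606,118.76 − $429,346.04 = $176,772.72.
In-quota duty = $429,346.04 × 0.5% = $2,146.73. Over-quota duty = $176,772.72 × 16% = $28,283.64.
Line duty = $2,146.73 + $28,283.64 = $30,430.37.
Line 2 (8967.19, Duroria, 718 kg, $40,150.56):
Base rate for 8967.19 is 22.5%.
Origin Duroria qualifies under the Galistan–Duroria agreement and 8967.19 is covered: preferential rate 21% applies instead.
The additional-duty order on 8967.19 targets Narova, not Duroria; it does not apply.
Duty = $40,150.56 × 21% = $8,431.62.
Total = $30,430.37 + $8,431.62 = $38,861.99.

$38,861.99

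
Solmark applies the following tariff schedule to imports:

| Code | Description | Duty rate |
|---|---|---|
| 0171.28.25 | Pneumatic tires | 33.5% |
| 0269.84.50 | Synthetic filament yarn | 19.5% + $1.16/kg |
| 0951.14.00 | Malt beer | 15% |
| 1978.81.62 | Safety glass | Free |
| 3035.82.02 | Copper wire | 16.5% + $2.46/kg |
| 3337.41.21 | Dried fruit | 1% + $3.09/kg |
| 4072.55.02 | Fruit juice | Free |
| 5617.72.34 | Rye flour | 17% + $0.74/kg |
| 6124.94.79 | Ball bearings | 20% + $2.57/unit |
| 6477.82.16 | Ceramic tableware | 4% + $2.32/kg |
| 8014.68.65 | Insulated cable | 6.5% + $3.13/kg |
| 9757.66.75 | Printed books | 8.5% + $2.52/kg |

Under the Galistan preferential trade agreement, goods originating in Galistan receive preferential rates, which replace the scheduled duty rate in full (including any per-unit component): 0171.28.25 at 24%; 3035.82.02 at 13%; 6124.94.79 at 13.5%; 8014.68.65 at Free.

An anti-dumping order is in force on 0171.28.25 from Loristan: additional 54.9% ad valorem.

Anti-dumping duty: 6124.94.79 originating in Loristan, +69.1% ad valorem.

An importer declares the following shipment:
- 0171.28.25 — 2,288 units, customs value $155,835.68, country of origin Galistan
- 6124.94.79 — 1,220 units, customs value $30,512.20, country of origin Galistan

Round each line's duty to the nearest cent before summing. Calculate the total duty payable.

$41,519.71

Line 1 (0171.28.25, Galistan, 2,288 units, $155,835.68):
Base rate for 0171.28.25 is 33.5%.
Origin Galistan qualifies under the Solmark–Galistan agreement and 0171.28.25 is covered: preferential rate 24% applies instead.
The additional-duty order on 0171.28.25 targets Loristan, not Galistan; it does not apply.
Duty = $155,835.68 × 24% = $37,400.56.
Line 2 (6124.94.79, Galistan, 1,220 units, $30,512.20):
Base rate for 6124.94.79 is 20% + $2.57/unit.
Origin Galistan qualifies under the Solmark–Galistan agreement and 6124.94.79 is covered: preferential rate 13.5% applies instead.
The additional-duty order on 6124.94.79 targets Loristan, not Galistan; it does not apply.
Duty = $30,512.20 × 13.5% = $4,119.15.
Total = $37,400.56 + $4,119.15 = $41,519.71.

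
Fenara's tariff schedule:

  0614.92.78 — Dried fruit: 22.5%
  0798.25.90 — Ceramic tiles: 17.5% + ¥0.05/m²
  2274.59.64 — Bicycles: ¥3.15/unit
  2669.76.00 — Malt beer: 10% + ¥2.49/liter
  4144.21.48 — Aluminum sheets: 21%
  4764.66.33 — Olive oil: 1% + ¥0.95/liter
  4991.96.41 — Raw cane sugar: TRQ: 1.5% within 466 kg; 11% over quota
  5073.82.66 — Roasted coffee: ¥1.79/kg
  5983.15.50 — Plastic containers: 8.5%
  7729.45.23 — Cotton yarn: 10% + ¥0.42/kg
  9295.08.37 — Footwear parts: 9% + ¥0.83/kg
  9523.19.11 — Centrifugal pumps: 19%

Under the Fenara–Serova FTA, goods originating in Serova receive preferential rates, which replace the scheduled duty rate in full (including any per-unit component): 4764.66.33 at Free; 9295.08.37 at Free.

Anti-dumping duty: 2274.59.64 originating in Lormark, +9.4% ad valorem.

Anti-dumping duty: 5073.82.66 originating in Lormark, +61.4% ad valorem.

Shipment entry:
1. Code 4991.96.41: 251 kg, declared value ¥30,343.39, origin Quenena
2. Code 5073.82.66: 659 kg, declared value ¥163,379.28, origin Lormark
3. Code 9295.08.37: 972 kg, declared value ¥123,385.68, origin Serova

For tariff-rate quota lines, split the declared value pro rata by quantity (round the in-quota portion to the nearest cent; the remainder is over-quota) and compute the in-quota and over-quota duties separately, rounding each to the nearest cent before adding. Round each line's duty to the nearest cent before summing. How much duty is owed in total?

¥101,949.64

Line 1 (4991.96.41, Quenena, 251 kg, ¥30,343.39):
Code 4991.96.41 is under a tariff-rate quota (threshold 466 kg). Quantity 251 kg is within the quota, so the in-quota rate 1.5% applies to the full value.
Duty = ¥30,343.39 × 1.5% = ¥455.15.
Line 2 (5073.82.66, Lormark, 659 kg, ¥163,379.28):
Base rate for 5073.82.66 is ¥1.79/kg.
Additional duty on 5073.82.66 from Lormark: +61.4% ad valorem. Applied ad valorem rate = 61.4%.
Duty = ¥163,379.28 × 61.4% + 659 × ¥1.79 = ¥101,494.49.
Line 3 (9295.08.37, Serova, 972 kg, ¥123,385.68):
Base rate for 9295.08.37 is 9% + ¥0.83/kg.
Origin Serova qualifies under the Fenara–Serova agreement and 9295.08.37 is covered: preferential rate Free applies instead.
Duty = ¥123,385.68 × 0% = ¥0.00.
Total = ¥455.15 + ¥101,494.49 + ¥0.00 = ¥101,949.64.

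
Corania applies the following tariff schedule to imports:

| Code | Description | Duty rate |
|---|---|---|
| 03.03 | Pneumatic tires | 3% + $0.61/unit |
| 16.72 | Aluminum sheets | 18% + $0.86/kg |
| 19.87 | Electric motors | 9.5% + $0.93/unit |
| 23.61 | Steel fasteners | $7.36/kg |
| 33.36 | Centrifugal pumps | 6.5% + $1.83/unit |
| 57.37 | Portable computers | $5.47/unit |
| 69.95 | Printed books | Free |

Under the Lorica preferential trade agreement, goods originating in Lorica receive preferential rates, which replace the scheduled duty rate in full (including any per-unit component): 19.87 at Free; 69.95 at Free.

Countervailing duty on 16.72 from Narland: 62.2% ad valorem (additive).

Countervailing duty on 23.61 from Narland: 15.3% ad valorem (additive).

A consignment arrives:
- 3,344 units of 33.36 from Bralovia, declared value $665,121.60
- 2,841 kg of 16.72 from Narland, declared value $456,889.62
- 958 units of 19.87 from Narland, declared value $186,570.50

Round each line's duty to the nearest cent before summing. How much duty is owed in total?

$436,836.30

Line 1 (33.36, Bralovia, 3,344 units, $665,121.60):
Base rate for 33.36 is 6.5% + $1.83/unit.
Duty = $665,121.60 × 6.5% + 3,344 × $1.83 = $49,352.42.
Line 2 (16.72, Narland, 2,841 kg, $456,889.62):
Base rate for 16.72 is 18% + $0.86/kg.
Additional duty on 16.72 from Narland: +62.2%. Applied ad valorem rate: 18% + 62.2% = 80.2%.
Duty = $456,889.62 × 80.2% + 2,841 × $0.86 = $368,868.74.
Line 3 (19.87, Narland, 958 units, $186,570.50):
Base rate for 19.87 is 9.5% + $0.93/unit.
19.87 has an FTA preferential rate, but origin Narland is not Lorica; base rate stands.
Duty = $186,570.50 × 9.5% + 958 × $0.93 = $18,615.14.
Total = $49,352.42 + $368,868.74 + $18,615.14 = $436,836.30.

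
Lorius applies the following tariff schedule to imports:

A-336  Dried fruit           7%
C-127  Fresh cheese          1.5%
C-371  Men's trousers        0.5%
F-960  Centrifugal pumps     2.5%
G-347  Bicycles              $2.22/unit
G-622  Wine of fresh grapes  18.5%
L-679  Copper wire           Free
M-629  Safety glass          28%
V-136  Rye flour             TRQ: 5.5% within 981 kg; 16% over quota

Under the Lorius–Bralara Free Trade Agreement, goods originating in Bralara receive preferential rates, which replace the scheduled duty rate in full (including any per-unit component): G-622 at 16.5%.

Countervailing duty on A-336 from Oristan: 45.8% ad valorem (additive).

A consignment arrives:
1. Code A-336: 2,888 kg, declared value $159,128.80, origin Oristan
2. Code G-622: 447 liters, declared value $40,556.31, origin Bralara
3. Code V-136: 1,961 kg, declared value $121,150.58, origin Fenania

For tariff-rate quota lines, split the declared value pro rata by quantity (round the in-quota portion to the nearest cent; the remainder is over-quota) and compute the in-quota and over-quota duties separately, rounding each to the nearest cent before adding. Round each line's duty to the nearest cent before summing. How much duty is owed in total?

$103,732.24

Line 1 (A-336, Oristan, 2,888 kg, $159,128.80):
Base rate for A-336 is 7%.
Additional duty on A-336 from Oristan: +45.8%. Applied ad valorem rate: 7% + 45.8% = 52.8%.
Duty = $159,128.80 × 52.8% = $84,020.01.
Line 2 (G-622, Bralara, 447 liters, $40,556.31):
Base rate for G-622 is 18.5%.
Origin Bralara qualifies under the Lorius–Bralara agreement and G-622 is covered: preferential rate 16.5% applies instead.
Duty = $40,556.31 × 16.5% = $6,691.79.
Line 3 (V-136, Fenania, 1,961 kg, $121,150.58):
Code V-136 is under a tariff-rate quota (threshold 981 kg). In-quota: 981 kg at 5.5%; over-quota: 980 kg at 16%.
Pro-rata value split: in-quota = $121,150.58 × 981/1,961 = $60,606.18; over-quota = $121,150.58 − $60,606.18 = $60,544.40.
In-quota duty = $60,606.18 × 5.5% = $3,333.34. Over-quota duty = $60,544.40 × 16% = $9,687.10.
Line duty = $3,333.34 + $9,687.10 = $13,020.44.
Total = $84,020.01 + $6,691.79 + $13,020.44 = $103,732.24.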